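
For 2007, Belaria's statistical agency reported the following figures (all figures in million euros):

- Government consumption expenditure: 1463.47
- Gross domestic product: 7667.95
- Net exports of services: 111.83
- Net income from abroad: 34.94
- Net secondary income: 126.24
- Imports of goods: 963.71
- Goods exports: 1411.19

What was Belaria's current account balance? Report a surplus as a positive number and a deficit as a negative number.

720.49

Goods balance = 1411.19 - 963.71 = 447.48
Services balance = 111.83
Trade balance (goods + services) = 447.48 + 111.83 = 559.31
Net primary income = 34.94
Net secondary income = 126.24
Current account = 559.31 + 34.94 + 126.24 = 720.49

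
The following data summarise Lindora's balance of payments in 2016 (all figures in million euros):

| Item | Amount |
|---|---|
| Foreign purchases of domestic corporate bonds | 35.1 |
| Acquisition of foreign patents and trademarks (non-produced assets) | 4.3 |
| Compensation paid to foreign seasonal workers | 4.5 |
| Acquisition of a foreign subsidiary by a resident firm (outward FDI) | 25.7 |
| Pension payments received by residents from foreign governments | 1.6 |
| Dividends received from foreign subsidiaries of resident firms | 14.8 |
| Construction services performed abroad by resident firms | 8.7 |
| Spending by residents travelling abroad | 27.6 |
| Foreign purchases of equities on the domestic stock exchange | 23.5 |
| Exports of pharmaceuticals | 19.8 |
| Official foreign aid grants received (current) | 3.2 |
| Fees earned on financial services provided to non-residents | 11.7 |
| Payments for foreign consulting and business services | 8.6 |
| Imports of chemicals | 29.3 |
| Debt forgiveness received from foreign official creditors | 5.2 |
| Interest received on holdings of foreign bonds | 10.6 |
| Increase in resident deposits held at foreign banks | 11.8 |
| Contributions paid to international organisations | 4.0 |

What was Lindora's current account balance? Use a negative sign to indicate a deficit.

Goods: -29.3 + 19.8 = -9.5
Services: -8.6 - 27.6 + 8.7 + 11.7 = -15.8
Primary income: 14.8 + 10.6 - 4.5 = 20.9
Secondary income: 1.6 - 4.0 + 3.2 = 0.8
Current account = (-9.5) + (-15.8) + 20.9 + 0.8 = -3.6
(Excluded from the current account — financial account: foreign purchases of domestic corporate bonds 35.1, acquisition of a foreign subsidiary by a resident firm (outward FDI) 25.7, foreign purchases of equities on the domestic stock exchange 23.5, increase in resident deposits held at foreign banks 11.8; capital account: acquisition of foreign patents and trademarks (non-produced assets) 4.3, debt forgiveness received from foreign official creditors 5.2.)

-3.6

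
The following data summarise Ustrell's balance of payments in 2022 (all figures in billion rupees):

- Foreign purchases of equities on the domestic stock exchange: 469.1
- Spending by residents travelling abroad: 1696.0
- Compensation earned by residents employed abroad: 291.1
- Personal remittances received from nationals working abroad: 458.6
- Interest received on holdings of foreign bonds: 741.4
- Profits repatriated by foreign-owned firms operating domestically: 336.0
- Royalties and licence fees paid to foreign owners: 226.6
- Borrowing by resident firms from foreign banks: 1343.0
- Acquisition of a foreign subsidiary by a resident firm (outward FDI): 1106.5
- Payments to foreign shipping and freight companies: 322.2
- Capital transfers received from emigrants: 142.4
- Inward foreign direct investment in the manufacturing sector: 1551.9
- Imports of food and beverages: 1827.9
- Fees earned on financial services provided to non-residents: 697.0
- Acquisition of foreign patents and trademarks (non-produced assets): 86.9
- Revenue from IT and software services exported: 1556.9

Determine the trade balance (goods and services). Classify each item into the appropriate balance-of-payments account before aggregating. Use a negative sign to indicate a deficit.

-1818.8

Goods: -1827.9
Services: 697.0 - 226.6 - 1696.0 + 1556.9 - 322.2 = 9.1
Trade balance = -1827.9 + 9.1 = -1818.8
(Excluded from the trade balance — financial account: foreign purchases of equities on the domestic stock exchange 469.1, borrowing by resident firms from foreign banks 1343.0, acquisition of a foreign subsidiary by a resident firm (outward FDI) 1106.5, inward foreign direct investment in the manufacturing sector 1551.9; primary income: compensation earned by residents employed abroad 291.1, interest received on holdings of foreign bonds 741.4, profits repatriated by foreign-owned firms operating domestically 336.0; secondary income: personal remittances received from nationals working abroad 458.6; capital account: capital transfers received from emigrants 142.4, acquisition of foreign patents and trademarks (non-produced assets) 86.9.)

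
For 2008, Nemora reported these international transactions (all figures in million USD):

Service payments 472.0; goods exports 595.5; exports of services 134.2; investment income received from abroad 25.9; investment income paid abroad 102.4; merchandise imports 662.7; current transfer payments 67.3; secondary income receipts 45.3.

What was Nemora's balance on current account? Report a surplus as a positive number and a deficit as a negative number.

Goods balance = 595.5 - 662.7 = -67.2
Services balance = 134.2 - 472.0 = -337.8
Trade balance (goods + services) = -67.2 + (-337.8) = -405.0
Net primary income = 25.9 - 102.4 = -76.5
Net secondary income = 45.3 - 67.3 = -22.0
Current account = -405.0 + (-76.5) + (-22.0) = -503.5

-503.5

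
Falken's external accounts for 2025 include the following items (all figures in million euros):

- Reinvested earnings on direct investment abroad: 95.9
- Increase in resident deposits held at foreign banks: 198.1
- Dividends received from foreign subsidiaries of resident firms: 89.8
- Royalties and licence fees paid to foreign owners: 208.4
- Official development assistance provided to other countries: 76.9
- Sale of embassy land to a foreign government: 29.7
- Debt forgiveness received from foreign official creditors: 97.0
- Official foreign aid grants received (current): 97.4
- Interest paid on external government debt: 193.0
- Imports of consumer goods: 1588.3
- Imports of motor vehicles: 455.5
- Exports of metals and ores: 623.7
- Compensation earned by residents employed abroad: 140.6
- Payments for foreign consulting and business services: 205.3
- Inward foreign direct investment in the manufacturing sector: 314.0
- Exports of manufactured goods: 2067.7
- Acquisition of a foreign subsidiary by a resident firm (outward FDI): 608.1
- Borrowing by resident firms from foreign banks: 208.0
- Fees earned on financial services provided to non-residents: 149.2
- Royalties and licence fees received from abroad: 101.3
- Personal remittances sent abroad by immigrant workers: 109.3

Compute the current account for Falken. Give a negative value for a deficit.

528.9

Goods: 623.7 + 2067.7 - 455.5 - 1588.3 = 647.6
Services: -208.4 - 205.3 + 101.3 + 149.2 = -163.2
Primary income: -193.0 + 89.8 + 140.6 + 95.9 = 133.3
Secondary income: -76.9 - 109.3 + 97.4 = -88.8
Current account = 647.6 + (-163.2) + 133.3 + (-88.8) = 528.9
(Excluded from the current account — financial account: increase in resident deposits held at foreign banks 198.1, inward foreign direct investment in the manufacturing sector 314.0, acquisition of a foreign subsidiary by a resident firm (outward FDI) 608.1, borrowing by resident firms from foreign banks 208.0; capital account: sale of embassy land to a foreign government 29.7, debt forgiveness received from foreign official creditors 97.0.)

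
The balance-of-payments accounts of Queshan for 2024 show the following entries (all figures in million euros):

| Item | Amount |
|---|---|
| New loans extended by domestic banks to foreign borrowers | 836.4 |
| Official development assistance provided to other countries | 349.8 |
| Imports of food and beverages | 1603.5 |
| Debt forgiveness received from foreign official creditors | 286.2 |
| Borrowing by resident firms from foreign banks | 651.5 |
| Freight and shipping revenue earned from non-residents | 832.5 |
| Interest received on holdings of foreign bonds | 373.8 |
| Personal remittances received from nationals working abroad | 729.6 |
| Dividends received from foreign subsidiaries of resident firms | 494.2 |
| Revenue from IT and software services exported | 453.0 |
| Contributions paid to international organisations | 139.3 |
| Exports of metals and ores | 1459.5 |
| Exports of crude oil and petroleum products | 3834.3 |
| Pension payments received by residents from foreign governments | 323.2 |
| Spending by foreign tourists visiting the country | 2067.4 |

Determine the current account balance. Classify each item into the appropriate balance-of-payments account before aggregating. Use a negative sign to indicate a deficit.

Goods: 1459.5 - 1603.5 + 3834.3 = 3690.3
Services: 453.0 + 2067.4 + 832.5 = 3352.9
Primary income: 373.8 + 494.2 = 868.0
Secondary income: 323.2 + 729.6 - 139.3 - 349.8 = 563.7
Current account = 3690.3 + 3352.9 + 868.0 + 563.7 = 8474.9
(Excluded from the current account — financial account: new loans extended by domestic banks to foreign borrowers 836.4, borrowing by resident firms from foreign banks 651.5; capital account: debt forgiveness received from foreign official creditors 286.2.)

8474.9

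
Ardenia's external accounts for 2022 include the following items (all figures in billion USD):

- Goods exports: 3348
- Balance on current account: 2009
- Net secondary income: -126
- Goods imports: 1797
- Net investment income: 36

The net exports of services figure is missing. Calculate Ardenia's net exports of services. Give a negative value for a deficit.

548

Current account = goods balance + services balance + net primary income + net secondary income
Sum of the known components = 1461
Net exports of services = CA - (known components) = 2009 - 1461 = 548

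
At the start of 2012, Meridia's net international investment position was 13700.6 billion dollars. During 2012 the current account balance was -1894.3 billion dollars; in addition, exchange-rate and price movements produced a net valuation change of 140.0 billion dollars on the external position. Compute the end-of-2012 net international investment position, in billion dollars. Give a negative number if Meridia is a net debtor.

11946.3

Change in NIIP = current account + net valuation change = -1894.3 + 140.0 = -1754.3
End-of-year NIIP = 13700.6 + (-1754.3) = 11946.3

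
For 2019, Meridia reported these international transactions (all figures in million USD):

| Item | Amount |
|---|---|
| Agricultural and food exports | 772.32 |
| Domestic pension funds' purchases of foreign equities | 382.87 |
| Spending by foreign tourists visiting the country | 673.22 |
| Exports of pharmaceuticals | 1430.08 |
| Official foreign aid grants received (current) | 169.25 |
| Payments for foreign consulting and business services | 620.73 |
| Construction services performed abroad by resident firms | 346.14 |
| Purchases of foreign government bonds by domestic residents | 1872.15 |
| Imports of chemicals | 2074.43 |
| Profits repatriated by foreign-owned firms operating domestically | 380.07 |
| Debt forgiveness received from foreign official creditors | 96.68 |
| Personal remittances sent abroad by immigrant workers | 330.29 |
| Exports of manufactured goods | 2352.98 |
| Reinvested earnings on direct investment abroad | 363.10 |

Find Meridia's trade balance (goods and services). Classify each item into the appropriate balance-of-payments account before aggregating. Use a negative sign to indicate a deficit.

2879.58

Goods: 1430.08 + 2352.98 - 2074.43 + 772.32 = 2480.95
Services: 346.14 + 673.22 - 620.73 = 398.63
Trade balance = 2480.95 + 398.63 = 2879.58
(Excluded from the trade balance — financial account: domestic pension funds' purchases of foreign equities 382.87, purchases of foreign government bonds by domestic residents 1872.15; secondary income: official foreign aid grants received (current) 169.25, personal remittances sent abroad by immigrant workers 330.29; primary income: profits repatriated by foreign-owned firms operating domestically 380.07, reinvested earnings on direct investment abroad 363.10; capital account: debt forgiveness received from foreign official creditors 96.68.)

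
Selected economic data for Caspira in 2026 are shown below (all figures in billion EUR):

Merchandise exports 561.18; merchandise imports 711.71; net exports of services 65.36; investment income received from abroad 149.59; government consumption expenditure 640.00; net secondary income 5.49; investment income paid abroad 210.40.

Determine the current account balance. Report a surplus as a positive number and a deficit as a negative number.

-140.49

Goods balance = 561.18 - 711.71 = -150.53
Services balance = 65.36
Trade balance (goods + services) = -150.53 + 65.36 = -85.17
Net primary income = 149.59 - 210.40 = -60.81
Net secondary income = 5.49
Current account = -85.17 + (-60.81) + 5.49 = -140.49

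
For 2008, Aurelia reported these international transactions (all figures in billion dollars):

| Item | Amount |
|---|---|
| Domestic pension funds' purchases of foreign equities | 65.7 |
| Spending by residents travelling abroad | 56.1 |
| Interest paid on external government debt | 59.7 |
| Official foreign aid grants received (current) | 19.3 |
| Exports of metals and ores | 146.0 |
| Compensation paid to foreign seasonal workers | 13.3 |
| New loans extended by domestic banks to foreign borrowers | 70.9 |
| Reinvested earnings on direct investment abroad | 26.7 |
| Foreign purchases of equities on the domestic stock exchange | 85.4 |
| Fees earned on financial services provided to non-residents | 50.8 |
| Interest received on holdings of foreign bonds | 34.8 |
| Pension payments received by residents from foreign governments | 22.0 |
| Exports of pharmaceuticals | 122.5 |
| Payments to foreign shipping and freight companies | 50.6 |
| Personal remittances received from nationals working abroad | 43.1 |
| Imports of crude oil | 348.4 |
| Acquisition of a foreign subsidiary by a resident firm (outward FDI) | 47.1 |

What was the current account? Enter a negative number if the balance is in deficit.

-62.9

Goods: 122.5 + 146.0 - 348.4 = -79.9
Services: -56.1 + 50.8 - 50.6 = -55.9
Primary income: 34.8 - 13.3 - 59.7 + 26.7 = -11.5
Secondary income: 43.1 + 22.0 + 19.3 = 84.4
Current account = (-79.9) + (-55.9) + (-11.5) + 84.4 = -62.9
(Excluded from the current account — financial account: domestic pension funds' purchases of foreign equities 65.7, new loans extended by domestic banks to foreign borrowers 70.9, foreign purchases of equities on the domestic stock exchange 85.4, acquisition of a foreign subsidiary by a resident firm (outward FDI) 47.1.)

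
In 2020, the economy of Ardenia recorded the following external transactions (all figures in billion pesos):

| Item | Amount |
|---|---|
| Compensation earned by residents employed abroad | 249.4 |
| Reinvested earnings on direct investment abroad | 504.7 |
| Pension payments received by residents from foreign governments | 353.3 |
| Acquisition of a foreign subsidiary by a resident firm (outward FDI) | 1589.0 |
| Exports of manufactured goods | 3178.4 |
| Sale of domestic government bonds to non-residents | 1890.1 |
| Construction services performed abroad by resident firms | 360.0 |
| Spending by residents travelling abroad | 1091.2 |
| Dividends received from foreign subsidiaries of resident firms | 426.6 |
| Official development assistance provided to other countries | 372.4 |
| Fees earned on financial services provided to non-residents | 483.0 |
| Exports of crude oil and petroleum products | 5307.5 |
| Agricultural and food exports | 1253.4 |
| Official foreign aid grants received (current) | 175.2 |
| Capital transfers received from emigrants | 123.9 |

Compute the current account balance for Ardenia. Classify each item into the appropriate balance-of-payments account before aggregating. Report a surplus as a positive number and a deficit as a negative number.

10827.9

Goods: 1253.4 + 5307.5 + 3178.4 = 9739.3
Services: 360.0 + 483.0 - 1091.2 = -248.2
Primary income: 426.6 + 249.4 + 504.7 = 1180.7
Secondary income: 353.3 - 372.4 + 175.2 = 156.1
Current account = 9739.3 + (-248.2) + 1180.7 + 156.1 = 10827.9
(Excluded from the current account — financial account: acquisition of a foreign subsidiary by a resident firm (outward FDI) 1589.0, sale of domestic government bonds to non-residents 1890.1; capital account: capital transfers received from emigrants 123.9.)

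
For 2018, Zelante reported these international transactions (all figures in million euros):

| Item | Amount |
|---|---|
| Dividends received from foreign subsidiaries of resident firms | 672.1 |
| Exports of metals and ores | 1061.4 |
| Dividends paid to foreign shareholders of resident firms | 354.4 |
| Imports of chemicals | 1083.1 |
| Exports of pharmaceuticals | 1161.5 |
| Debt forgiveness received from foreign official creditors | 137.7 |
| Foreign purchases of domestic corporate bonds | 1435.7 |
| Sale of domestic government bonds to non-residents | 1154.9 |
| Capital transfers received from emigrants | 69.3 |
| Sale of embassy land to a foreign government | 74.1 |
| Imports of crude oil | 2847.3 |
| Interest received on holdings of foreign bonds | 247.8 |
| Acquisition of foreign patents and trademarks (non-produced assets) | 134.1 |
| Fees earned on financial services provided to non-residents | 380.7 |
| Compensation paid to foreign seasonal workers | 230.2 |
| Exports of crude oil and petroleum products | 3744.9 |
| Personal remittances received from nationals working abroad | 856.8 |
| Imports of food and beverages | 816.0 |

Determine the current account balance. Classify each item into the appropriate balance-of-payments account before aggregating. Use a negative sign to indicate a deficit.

Goods: 1061.4 - 2847.3 + 3744.9 - 1083.1 - 816.0 + 1161.5 = 1221.4
Services: 380.7
Primary income: -230.2 + 247.8 - 354.4 + 672.1 = 335.3
Secondary income: 856.8
Current account = 1221.4 + 380.7 + 335.3 + 856.8 = 2794.2
(Excluded from the current account — capital account: debt forgiveness received from foreign official creditors 137.7, capital transfers received from emigrants 69.3, sale of embassy land to a foreign government 74.1, acquisition of foreign patents and trademarks (non-produced assets) 134.1; financial account: foreign purchases of domestic corporate bonds 1435.7, sale of domestic government bonds to non-residents 1154.9.)

2794.2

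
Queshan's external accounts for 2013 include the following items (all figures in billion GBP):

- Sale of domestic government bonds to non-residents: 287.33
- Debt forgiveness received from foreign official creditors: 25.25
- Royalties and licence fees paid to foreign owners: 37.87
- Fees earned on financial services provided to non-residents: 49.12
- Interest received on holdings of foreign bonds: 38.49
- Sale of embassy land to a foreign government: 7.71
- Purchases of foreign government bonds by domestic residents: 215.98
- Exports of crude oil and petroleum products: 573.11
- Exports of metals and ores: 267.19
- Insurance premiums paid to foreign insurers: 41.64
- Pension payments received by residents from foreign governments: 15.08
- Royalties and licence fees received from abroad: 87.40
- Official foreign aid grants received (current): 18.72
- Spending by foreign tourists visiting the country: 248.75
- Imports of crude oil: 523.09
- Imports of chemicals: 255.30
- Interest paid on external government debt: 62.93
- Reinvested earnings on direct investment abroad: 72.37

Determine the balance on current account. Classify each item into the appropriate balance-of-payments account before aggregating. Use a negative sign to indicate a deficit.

Goods: -255.30 + 573.11 - 523.09 + 267.19 = 61.91
Services: -41.64 - 37.87 + 87.40 + 49.12 + 248.75 = 305.76
Primary income: -62.93 + 72.37 + 38.49 = 47.93
Secondary income: 15.08 + 18.72 = 33.80
Current account = 61.91 + 305.76 + 47.93 + 33.80 = 449.40
(Excluded from the current account — financial account: sale of domestic government bonds to non-residents 287.33, purchases of foreign government bonds by domestic residents 215.98; capital account: debt forgiveness received from foreign official creditors 25.25, sale of embassy land to a foreign government 7.71.)

449.40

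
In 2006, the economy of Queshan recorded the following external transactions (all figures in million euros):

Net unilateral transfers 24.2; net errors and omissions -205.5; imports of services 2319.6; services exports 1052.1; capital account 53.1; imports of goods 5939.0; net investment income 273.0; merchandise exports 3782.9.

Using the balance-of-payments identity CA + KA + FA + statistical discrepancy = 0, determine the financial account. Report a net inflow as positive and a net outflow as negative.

3278.8

Goods balance = 3782.9 - 5939.0 = -2156.1
Services balance = 1052.1 - 2319.6 = -1267.5
Trade balance (goods + services) = -2156.1 + (-1267.5) = -3423.6
Net primary income = 273.0
Net secondary income = 24.2
Current account = -3423.6 + 273.0 + 24.2 = -3126.4
Financial account = -(-3126.4 + 53.1 + (-205.5)) = 3278.8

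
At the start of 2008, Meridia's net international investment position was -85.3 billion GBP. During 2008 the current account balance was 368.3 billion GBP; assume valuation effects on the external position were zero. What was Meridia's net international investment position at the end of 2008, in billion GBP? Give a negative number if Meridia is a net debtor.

With no valuation effects, change in NIIP = current account = 368.3
End-of-year NIIP = -85.3 + 368.3 = 283.0

283.0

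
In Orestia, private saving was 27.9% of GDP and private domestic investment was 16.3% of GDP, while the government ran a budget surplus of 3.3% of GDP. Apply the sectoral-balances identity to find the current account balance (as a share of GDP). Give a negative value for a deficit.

By the sectoral-balances identity, CA = (S_private - I) + (T - G).
Private balance = 27.9 - 16.3 = 11.6
Government balance (T - G) = 3.3
CA = 11.6 + 3.3 = 14.9

14.9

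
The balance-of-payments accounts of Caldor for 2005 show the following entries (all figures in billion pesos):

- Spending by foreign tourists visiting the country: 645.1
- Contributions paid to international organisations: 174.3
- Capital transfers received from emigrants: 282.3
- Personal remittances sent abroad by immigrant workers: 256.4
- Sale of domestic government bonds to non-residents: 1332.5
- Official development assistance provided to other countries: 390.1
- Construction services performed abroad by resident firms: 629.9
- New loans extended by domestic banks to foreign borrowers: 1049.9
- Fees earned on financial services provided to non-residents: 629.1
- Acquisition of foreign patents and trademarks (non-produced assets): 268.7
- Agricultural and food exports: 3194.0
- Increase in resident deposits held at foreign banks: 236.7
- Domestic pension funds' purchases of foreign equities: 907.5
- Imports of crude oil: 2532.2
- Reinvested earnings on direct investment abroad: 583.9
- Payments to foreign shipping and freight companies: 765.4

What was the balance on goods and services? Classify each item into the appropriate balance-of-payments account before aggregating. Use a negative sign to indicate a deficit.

Goods: 3194.0 - 2532.2 = 661.8
Services: 629.9 - 765.4 + 645.1 + 629.1 = 1138.7
Trade balance = 661.8 + 1138.7 = 1800.5
(Excluded from the trade balance — secondary income: contributions paid to international organisations 174.3, personal remittances sent abroad by immigrant workers 256.4, official development assistance provided to other countries 390.1; capital account: capital transfers received from emigrants 282.3, acquisition of foreign patents and trademarks (non-produced assets) 268.7; financial account: sale of domestic government bonds to non-residents 1332.5, new loans extended by domestic banks to foreign borrowers 1049.9, increase in resident deposits held at foreign banks 236.7, domestic pension funds' purchases of foreign equities 907.5; primary income: reinvested earnings on direct investment abroad 583.9.)

1800.5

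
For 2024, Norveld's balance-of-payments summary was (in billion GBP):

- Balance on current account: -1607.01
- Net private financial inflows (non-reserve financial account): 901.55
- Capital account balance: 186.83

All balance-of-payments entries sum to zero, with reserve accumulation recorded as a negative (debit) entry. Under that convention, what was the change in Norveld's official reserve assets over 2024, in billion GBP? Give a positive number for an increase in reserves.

-518.63

Official reserve transactions balance = -((-1607.01) + 186.83 + 901.55) = 518.63
An accumulation of reserves is recorded as a debit (negative entry), so the change in the stock of reserves is the negative of that balance.
Change in official reserves = -(518.63) = -518.63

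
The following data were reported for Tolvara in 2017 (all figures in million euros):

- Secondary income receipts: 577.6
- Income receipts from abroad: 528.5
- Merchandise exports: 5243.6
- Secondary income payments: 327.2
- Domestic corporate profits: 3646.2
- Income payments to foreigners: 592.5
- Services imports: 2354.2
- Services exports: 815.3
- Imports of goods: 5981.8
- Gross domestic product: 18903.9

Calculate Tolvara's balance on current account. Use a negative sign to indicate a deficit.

Goods balance = 5243.6 - 5981.8 = -738.2
Services balance = 815.3 - 2354.2 = -1538.9
Trade balance (goods + services) = -738.2 + (-1538.9) = -2277.1
Net primary income = 528.5 - 592.5 = -64.0
Net secondary income = 577.6 - 327.2 = 250.4
Current account = -2277.1 + (-64.0) + 250.4 = -2090.7

-2090.7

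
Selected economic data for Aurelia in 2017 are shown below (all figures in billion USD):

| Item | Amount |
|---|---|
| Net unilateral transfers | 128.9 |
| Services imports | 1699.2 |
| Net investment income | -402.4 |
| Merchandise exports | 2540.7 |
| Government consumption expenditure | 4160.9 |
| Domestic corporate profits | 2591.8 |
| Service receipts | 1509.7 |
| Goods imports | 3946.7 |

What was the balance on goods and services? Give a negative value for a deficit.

Goods balance = 2540.7 - 3946.7 = -1406.0
Services balance = 1509.7 - 1699.2 = -189.5
Trade balance (goods + services) = -1406.0 + (-189.5) = -1595.5

-1595.5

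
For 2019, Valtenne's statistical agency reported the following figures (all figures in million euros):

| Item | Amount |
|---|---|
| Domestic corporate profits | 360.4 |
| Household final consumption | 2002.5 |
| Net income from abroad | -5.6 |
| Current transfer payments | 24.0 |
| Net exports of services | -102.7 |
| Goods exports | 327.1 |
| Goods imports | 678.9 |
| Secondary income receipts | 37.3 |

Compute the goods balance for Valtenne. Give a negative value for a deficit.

Goods balance = 327.1 - 678.9 = -351.8

-351.8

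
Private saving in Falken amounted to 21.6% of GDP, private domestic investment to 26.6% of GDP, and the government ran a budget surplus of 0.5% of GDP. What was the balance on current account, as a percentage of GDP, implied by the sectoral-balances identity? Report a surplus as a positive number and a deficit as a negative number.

By the sectoral-balances identity, CA = (S_private - I) + (T - G).
Private balance = 21.6 - 26.6 = -5.0
Government balance (T - G) = 0.5
CA = -5.0 + 0.5 = -4.5

-4.5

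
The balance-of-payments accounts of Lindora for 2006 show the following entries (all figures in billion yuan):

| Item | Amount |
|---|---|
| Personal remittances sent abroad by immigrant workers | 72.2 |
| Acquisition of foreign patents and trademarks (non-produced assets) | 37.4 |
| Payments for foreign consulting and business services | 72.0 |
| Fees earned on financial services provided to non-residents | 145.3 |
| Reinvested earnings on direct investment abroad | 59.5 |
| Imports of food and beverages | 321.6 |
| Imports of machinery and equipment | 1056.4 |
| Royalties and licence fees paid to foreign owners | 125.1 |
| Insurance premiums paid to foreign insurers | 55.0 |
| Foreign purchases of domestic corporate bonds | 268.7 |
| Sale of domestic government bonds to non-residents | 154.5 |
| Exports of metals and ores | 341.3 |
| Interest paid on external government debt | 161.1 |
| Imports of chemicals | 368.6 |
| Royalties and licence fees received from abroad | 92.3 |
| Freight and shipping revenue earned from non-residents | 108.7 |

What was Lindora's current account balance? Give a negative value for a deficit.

Goods: -321.6 + 341.3 - 1056.4 - 368.6 = -1405.3
Services: 145.3 - 72.0 - 55.0 + 108.7 - 125.1 + 92.3 = 94.2
Primary income: -161.1 + 59.5 = -101.6
Secondary income: -72.2
Current account = (-1405.3) + 94.2 + (-101.6) + (-72.2) = -1484.9
(Excluded from the current account — capital account: acquisition of foreign patents and trademarks (non-produced assets) 37.4; financial account: foreign purchases of domestic corporate bonds 268.7, sale of domestic government bonds to non-residents 154.5.)

-1484.9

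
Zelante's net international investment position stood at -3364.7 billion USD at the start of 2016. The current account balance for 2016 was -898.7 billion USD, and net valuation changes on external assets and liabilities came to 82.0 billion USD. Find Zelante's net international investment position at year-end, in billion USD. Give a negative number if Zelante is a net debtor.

Change in NIIP = current account + net valuation change = -898.7 + 82.0 = -816.7
End-of-year NIIP = -3364.7 + (-816.7) = -4181.4

-4181.4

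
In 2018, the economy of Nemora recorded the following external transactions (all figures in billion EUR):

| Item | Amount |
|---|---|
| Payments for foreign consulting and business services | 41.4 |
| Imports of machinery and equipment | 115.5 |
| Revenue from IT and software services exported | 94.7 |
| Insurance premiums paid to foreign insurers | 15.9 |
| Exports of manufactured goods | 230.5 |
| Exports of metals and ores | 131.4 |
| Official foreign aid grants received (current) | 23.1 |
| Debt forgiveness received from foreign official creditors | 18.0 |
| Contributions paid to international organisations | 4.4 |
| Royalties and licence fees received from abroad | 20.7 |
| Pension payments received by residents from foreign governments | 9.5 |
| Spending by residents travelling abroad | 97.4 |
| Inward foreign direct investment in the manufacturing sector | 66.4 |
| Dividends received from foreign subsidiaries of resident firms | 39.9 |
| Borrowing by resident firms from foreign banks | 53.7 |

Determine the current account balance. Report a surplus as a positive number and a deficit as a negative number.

275.2

Goods: -115.5 + 131.4 + 230.5 = 246.4
Services: -41.4 - 15.9 + 20.7 - 97.4 + 94.7 = -39.3
Primary income: 39.9
Secondary income: -4.4 + 23.1 + 9.5 = 28.2
Current account = 246.4 + (-39.3) + 39.9 + 28.2 = 275.2
(Excluded from the current account — capital account: debt forgiveness received from foreign official creditors 18.0; financial account: inward foreign direct investment in the manufacturing sector 66.4, borrowing by resident firms from foreign banks 53.7.)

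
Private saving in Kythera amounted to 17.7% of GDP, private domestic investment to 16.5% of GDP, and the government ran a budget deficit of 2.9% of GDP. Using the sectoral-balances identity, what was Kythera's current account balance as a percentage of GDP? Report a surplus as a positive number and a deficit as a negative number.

-1.7

By the sectoral-balances identity, CA = (S_private - I) + (T - G).
Private balance = 17.7 - 16.5 = 1.2
Government balance (T - G) = -2.9
CA = 1.2 + (-2.9) = -1.7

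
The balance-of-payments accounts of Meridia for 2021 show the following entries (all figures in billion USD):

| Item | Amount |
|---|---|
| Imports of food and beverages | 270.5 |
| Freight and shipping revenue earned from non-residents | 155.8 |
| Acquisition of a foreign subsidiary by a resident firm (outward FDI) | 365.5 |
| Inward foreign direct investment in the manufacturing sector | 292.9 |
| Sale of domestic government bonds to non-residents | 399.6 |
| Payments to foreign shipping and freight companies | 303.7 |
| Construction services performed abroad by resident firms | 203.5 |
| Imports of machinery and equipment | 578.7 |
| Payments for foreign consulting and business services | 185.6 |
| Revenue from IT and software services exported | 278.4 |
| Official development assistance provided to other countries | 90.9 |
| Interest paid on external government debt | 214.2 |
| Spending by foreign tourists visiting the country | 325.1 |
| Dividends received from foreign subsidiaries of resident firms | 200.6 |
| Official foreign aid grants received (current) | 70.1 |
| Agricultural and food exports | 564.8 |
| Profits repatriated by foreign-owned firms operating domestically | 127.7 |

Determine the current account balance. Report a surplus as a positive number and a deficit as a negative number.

Goods: -578.7 - 270.5 + 564.8 = -284.4
Services: 155.8 + 325.1 - 303.7 - 185.6 + 278.4 + 203.5 = 473.5
Primary income: 200.6 - 127.7 - 214.2 = -141.3
Secondary income: -90.9 + 70.1 = -20.8
Current account = (-284.4) + 473.5 + (-141.3) + (-20.8) = 27.0
(Excluded from the current account — financial account: acquisition of a foreign subsidiary by a resident firm (outward FDI) 365.5, inward foreign direct investment in the manufacturing sector 292.9, sale of domestic government bonds to non-residents 399.6.)

27.0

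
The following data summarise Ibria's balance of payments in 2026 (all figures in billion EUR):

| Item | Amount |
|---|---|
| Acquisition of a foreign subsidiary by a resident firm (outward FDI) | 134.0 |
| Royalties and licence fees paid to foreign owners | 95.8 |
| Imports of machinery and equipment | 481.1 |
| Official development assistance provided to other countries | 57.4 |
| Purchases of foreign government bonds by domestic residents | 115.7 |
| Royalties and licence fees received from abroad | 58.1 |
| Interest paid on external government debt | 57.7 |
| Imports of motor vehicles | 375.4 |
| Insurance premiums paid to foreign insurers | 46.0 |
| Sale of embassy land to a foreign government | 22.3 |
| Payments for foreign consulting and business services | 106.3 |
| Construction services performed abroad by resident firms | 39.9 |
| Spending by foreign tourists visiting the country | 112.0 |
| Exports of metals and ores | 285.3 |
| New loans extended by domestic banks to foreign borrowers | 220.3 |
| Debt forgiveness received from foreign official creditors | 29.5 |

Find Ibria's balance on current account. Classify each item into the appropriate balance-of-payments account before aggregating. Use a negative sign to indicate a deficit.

-724.4

Goods: -481.1 - 375.4 + 285.3 = -571.2
Services: -106.3 - 46.0 - 95.8 + 58.1 + 112.0 + 39.9 = -38.1
Primary income: -57.7
Secondary income: -57.4
Current account = (-571.2) + (-38.1) + (-57.7) + (-57.4) = -724.4
(Excluded from the current account — financial account: acquisition of a foreign subsidiary by a resident firm (outward FDI) 134.0, purchases of foreign government bonds by domestic residents 115.7, new loans extended by domestic banks to foreign borrowers 220.3; capital account: sale of embassy land to a foreign government 22.3, debt forgiveness received from foreign official creditors 29.5.)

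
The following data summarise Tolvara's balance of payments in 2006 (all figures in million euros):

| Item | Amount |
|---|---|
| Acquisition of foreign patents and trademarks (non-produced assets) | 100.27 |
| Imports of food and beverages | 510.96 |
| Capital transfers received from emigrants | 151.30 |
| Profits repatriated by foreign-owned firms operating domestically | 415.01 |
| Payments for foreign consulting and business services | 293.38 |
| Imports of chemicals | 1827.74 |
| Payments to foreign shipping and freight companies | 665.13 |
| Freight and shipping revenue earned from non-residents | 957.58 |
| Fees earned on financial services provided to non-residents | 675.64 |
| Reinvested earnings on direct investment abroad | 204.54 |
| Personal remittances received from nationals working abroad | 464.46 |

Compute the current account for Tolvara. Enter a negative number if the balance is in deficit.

Goods: -510.96 - 1827.74 = -2338.70
Services: -293.38 - 665.13 + 957.58 + 675.64 = 674.71
Primary income: -415.01 + 204.54 = -210.47
Secondary income: 464.46
Current account = (-2338.70) + 674.71 + (-210.47) + 464.46 = -1410.00
(Excluded from the current account — capital account: acquisition of foreign patents and trademarks (non-produced assets) 100.27, capital transfers received from emigrants 151.30.)

-1410.00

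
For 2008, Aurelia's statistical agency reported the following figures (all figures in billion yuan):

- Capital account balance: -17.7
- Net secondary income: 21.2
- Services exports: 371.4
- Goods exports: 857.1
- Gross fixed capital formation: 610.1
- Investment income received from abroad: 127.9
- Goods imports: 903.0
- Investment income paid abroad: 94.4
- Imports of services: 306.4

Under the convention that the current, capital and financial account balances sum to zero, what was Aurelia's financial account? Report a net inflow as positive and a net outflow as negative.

-56.1

Goods balance = 857.1 - 903.0 = -45.9
Services balance = 371.4 - 306.4 = 65.0
Trade balance (goods + services) = -45.9 + 65.0 = 19.1
Net primary income = 127.9 - 94.4 = 33.5
Net secondary income = 21.2
Current account = 19.1 + 33.5 + 21.2 = 73.8
Financial account = -(73.8 + (-17.7)) = -56.1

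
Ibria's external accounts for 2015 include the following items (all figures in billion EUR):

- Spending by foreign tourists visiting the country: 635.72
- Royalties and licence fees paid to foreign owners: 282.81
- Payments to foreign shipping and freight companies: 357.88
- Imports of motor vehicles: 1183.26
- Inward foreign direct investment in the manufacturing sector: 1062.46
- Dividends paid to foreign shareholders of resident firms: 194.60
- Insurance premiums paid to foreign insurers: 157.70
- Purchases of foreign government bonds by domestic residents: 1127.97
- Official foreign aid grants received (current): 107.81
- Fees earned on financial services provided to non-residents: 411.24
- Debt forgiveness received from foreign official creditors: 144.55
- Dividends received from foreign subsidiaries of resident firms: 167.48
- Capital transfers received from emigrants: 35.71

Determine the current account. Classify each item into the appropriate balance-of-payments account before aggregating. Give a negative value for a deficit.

Goods: -1183.26
Services: 411.24 - 357.88 - 282.81 - 157.70 + 635.72 = 248.57
Primary income: -194.60 + 167.48 = -27.12
Secondary income: 107.81
Current account = (-1183.26) + 248.57 + (-27.12) + 107.81 = -854.00
(Excluded from the current account — financial account: inward foreign direct investment in the manufacturing sector 1062.46, purchases of foreign government bonds by domestic residents 1127.97; capital account: debt forgiveness received from foreign official creditors 144.55, capital transfers received from emigrants 35.71.)

-854.00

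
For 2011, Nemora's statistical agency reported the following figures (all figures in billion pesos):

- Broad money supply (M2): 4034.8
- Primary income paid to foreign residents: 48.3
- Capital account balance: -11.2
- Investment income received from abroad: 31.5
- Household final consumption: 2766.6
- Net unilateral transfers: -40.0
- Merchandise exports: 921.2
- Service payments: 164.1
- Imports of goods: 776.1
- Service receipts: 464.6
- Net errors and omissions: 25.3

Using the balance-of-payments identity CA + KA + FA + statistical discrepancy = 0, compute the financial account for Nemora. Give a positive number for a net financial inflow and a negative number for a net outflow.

Goods balance = 921.2 - 776.1 = 145.1
Services balance = 464.6 - 164.1 = 300.5
Trade balance (goods + services) = 145.1 + 300.5 = 445.6
Net primary income = 31.5 - 48.3 = -16.8
Net secondary income = -40.0
Current account = 445.6 + (-16.8) + (-40.0) = 388.8
Financial account = -(388.8 + (-11.2) + 25.3) = -402.9

-402.9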